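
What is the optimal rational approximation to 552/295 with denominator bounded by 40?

58/31

Expand x = 552/295 as a continued fraction with the Euclidean algorithm:
  552 = 1*295 + 257, so a_0 = 1.
  295 = 1*257 + 38, so a_1 = 1.
  257 = 6*38 + 29, so a_2 = 6.
  38 = 1*29 + 9, so a_3 = 1.
  29 = 3*9 + 2, so a_4 = 3.
  9 = 4*2 + 1, so a_5 = 4.
  2 = 2*1 + 0, so a_6 = 2.
so x = [1; 1, 6, 1, 3, 4, 2].
Convergents (p_i = a_i*p_{i-1} + p_{i-2}, q_i = a_i*q_{i-1} + q_{i-2} with p_{-2}=0, p_{-1}=1, q_{-2}=1, q_{-1}=0), until the denominator exceeds 40:
  i=0: a_0=1, p_0 = 1*1 + 0 = 1, q_0 = 1*0 + 1 = 1.
  i=1: a_1=1, p_1 = 1*1 + 1 = 2, q_1 = 1*1 + 0 = 1.
  i=2: a_2=6, p_2 = 6*2 + 1 = 13, q_2 = 6*1 + 1 = 7.
  i=3: a_3=1, p_3 = 1*13 + 2 = 15, q_3 = 1*7 + 1 = 8.
  i=4: a_4=3, p_4 = 3*15 + 13 = 58, q_4 = 3*8 + 7 = 31.
  i=5: a_5=4, p_5 = 4*58 + 15 = 247, q_5 = 4*31 + 8 = 132.
q_5 = 132 > 40, so the last convergent with denominator <= 40 is p_4/q_4 = 58/31.
The closest fraction with denominator <= 40 is either p_4/q_4 or the intermediate fraction (k*p_4 + p_3)/(k*q_4 + q_3) with the largest k >= 1 whose denominator stays <= 40; these approach x as k grows, and every other convergent or intermediate fraction in range is farther away.
Largest k: floor((40 - q_3)/q_4) = floor((40 - 8)/31) = 1.
That gives (1*58 + 15)/(1*31 + 8) = 73/39.
Compare the errors: |x - 58/31| = |552*31 - 58*295|/(295*31) = 2/9145, and |x - 73/39| = |552*39 - 73*295|/(295*39) = 7/11505.
Cross-multiplying, 2*11505 = 23010 < 64015 = 7*9145, so 2/9145 is smaller: the convergent 58/31 is closer to x than 73/39.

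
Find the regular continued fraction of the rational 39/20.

Run the Euclidean algorithm on 39 and 20; the successive quotients are the partial quotients a_0, a_1, ... (each step inverts the fractional part left over by the previous one):
  39 = 1*20 + 19, so a_0 = 1.
  20 = 1*19 + 1, so a_1 = 1.
  19 = 19*1 + 0, so a_2 = 19.
The remainder reaches 0 after 3 divisions, so the expansion has 3 partial quotients, read off in order.

[1; 1, 19]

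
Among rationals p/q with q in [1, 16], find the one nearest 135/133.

1/1

Expand x = 135/133 as a continued fraction with the Euclidean algorithm:
  135 = 1*133 + 2, so a_0 = 1.
  133 = 66*2 + 1, so a_1 = 66.
  2 = 2*1 + 0, so a_2 = 2.
so x = [1; 66, 2].
Convergents (p_i = a_i*p_{i-1} + p_{i-2}, q_i = a_i*q_{i-1} + q_{i-2} with p_{-2}=0, p_{-1}=1, q_{-2}=1, q_{-1}=0), until the denominator exceeds 16:
  i=0: a_0=1, p_0 = 1*1 + 0 = 1, q_0 = 1*0 + 1 = 1.
  i=1: a_1=66, p_1 = 66*1 + 1 = 67, q_1 = 66*1 + 0 = 66.
q_1 = 66 > 16, so the last convergent with denominator <= 16 is p_0/q_0 = 1/1.
The closest fraction with denominator <= 16 is either p_0/q_0 or the intermediate fraction (k*p_0 + p_{-1})/(k*q_0 + q_{-1}) with the largest k >= 1 whose denominator stays <= 16; these approach x as k grows, and every other convergent or intermediate fraction in range is farther away.
Largest k: floor((16 - q_{-1})/q_0) = floor((16 - 0)/1) = 16 (using the seeds p_{-1} = 1, q_{-1} = 0).
That gives (16*1 + 1)/(16*1 + 0) = 17/16.
Compare the errors: |x - 1/1| = |135*1 - 1*133|/(133*1) = 2/133, and |x - 17/16| = |135*16 - 17*133|/(133*16) = 101/2128.
Cross-multiplying, 2*2128 = 4256 < 13433 = 101*133, so 2/133 is smaller: the convergent 1/1 is closer to x than 17/16.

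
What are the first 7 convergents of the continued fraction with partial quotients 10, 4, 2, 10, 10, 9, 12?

10/1, 41/4, 92/9, 961/94, 9702/949, 88279/8635, 1069050/104569

Using the convergent recurrence p_i = a_i*p_{i-1} + p_{i-2}, q_i = a_i*q_{i-1} + q_{i-2} with p_{-2}=0, p_{-1}=1, q_{-2}=1, q_{-1}=0:
  i=0: a_0=10, p_0 = 10*1 + 0 = 10, q_0 = 10*0 + 1 = 1.
  i=1: a_1=4, p_1 = 4*10 + 1 = 41, q_1 = 4*1 + 0 = 4.
  i=2: a_2=2, p_2 = 2*41 + 10 = 92, q_2 = 2*4 + 1 = 9.
  i=3: a_3=10, p_3 = 10*92 + 41 = 961, q_3 = 10*9 + 4 = 94.
  i=4: a_4=10, p_4 = 10*961 + 92 = 9702, q_4 = 10*94 + 9 = 949.
  i=5: a_5=9, p_5 = 9*9702 + 961 = 88279, q_5 = 9*949 + 94 = 8635.
  i=6: a_6=12, p_6 = 12*88279 + 9702 = 1069050, q_6 = 12*8635 + 949 = 104569.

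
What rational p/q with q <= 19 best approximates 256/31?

Expand x = 256/31 as a continued fraction with the Euclidean algorithm:
  256 = 8*31 + 8, so a_0 = 8.
  31 = 3*8 + 7, so a_1 = 3.
  8 = 1*7 + 1, so a_2 = 1.
  7 = 7*1 + 0, so a_3 = 7.
so x = [8; 3, 1, 7].
Convergents (p_i = a_i*p_{i-1} + p_{i-2}, q_i = a_i*q_{i-1} + q_{i-2} with p_{-2}=0, p_{-1}=1, q_{-2}=1, q_{-1}=0), until the denominator exceeds 19:
  i=0: a_0=8, p_0 = 8*1 + 0 = 8, q_0 = 8*0 + 1 = 1.
  i=1: a_1=3, p_1 = 3*8 + 1 = 25, q_1 = 3*1 + 0 = 3.
  i=2: a_2=1, p_2 = 1*25 + 8 = 33, q_2 = 1*3 + 1 = 4.
  i=3: a_3=7, p_3 = 7*33 + 25 = 256, q_3 = 7*4 + 3 = 31.
q_3 = 31 > 19, so the last convergent with denominator <= 19 is p_2/q_2 = 33/4.
The closest fraction with denominator <= 19 is either p_2/q_2 or the intermediate fraction (k*p_2 + p_1)/(k*q_2 + q_1) with the largest k >= 1 whose denominator stays <= 19; these approach x as k grows, and every other convergent or intermediate fraction in range is farther away.
Largest k: floor((19 - q_1)/q_2) = floor((19 - 3)/4) = 4.
That gives (4*33 + 25)/(4*4 + 3) = 157/19.
Compare the errors: |x - 33/4| = |256*4 - 33*31|/(31*4) = 1/124, and |x - 157/19| = |256*19 - 157*31|/(31*19) = 3/589.
Cross-multiplying, 3*124 = 372 < 589 = 1*589, so 3/589 is smaller: the intermediate fraction 157/19 is closer to x than 33/4.

157/19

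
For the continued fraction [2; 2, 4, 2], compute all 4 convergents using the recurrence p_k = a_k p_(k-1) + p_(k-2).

2/1, 5/2, 22/9, 49/20

Using the convergent recurrence p_i = a_i*p_{i-1} + p_{i-2}, q_i = a_i*q_{i-1} + q_{i-2} with p_{-2}=0, p_{-1}=1, q_{-2}=1, q_{-1}=0:
  i=0: a_0=2, p_0 = 2*1 + 0 = 2, q_0 = 2*0 + 1 = 1.
  i=1: a_1=2, p_1 = 2*2 + 1 = 5, q_1 = 2*1 + 0 = 2.
  i=2: a_2=4, p_2 = 4*5 + 2 = 22, q_2 = 4*2 + 1 = 9.
  i=3: a_3=2, p_3 = 2*22 + 5 = 49, q_3 = 2*9 + 2 = 20.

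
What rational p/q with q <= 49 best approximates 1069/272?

169/43

Expand x = 1069/272 as a continued fraction with the Euclidean algorithm:
  1069 = 3*272 + 253, so a_0 = 3.
  272 = 1*253 + 19, so a_1 = 1.
  253 = 13*19 + 6, so a_2 = 13.
  19 = 3*6 + 1, so a_3 = 3.
  6 = 6*1 + 0, so a_4 = 6.
so x = [3; 1, 13, 3, 6].
Convergents (p_i = a_i*p_{i-1} + p_{i-2}, q_i = a_i*q_{i-1} + q_{i-2} with p_{-2}=0, p_{-1}=1, q_{-2}=1, q_{-1}=0), until the denominator exceeds 49:
  i=0: a_0=3, p_0 = 3*1 + 0 = 3, q_0 = 3*0 + 1 = 1.
  i=1: a_1=1, p_1 = 1*3 + 1 = 4, q_1 = 1*1 + 0 = 1.
  i=2: a_2=13, p_2 = 13*4 + 3 = 55, q_2 = 13*1 + 1 = 14.
  i=3: a_3=3, p_3 = 3*55 + 4 = 169, q_3 = 3*14 + 1 = 43.
  i=4: a_4=6, p_4 = 6*169 + 55 = 1069, q_4 = 6*43 + 14 = 272.
q_4 = 272 > 49, so the last convergent with denominator <= 49 is p_3/q_3 = 169/43.
The closest fraction with denominator <= 49 is either p_3/q_3 or the intermediate fraction (k*p_3 + p_2)/(k*q_3 + q_2) with the largest k >= 1 whose denominator stays <= 49; these approach x as k grows, and every other convergent or intermediate fraction in range is farther away.
Largest k: floor((49 - q_2)/q_3) = floor((49 - 14)/43) = 0.
Since k = 0, no intermediate fraction beyond p_3/q_3 has denominator <= 49, so the convergent 169/43 is the closest (its error is |1069*43 - 169*272|/(272*43) = 1/11696).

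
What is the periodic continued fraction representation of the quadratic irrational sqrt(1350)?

[36; (1, 2, 1, 7, 2, 2, 2, 7, 1, 2, 1, 72)]

Write x_i = (sqrt(1350) + m_i)/d_i with (m_0, d_0) = (0, 1). a_0 = floor(sqrt(1350)) = 36, since 36^2 = 1296 <= 1350 < 1369 = 37^2.
Iterate m_{i+1} = d_i*a_i - m_i, d_{i+1} = (1350 - m_{i+1}^2)/d_i, a_{i+1} = floor((a_0 + m_{i+1})/d_{i+1}):
  m_1 = 1*36 - 0 = 36, d_1 = (1350 - 36^2)/1 = 54/1 = 54, a_1 = floor((36 + 36)/54) = 1.
  m_2 = 54*1 - 36 = 18, d_2 = (1350 - 18^2)/54 = 1026/54 = 19, a_2 = floor((36 + 18)/19) = 2.
  m_3 = 19*2 - 18 = 20, d_3 = (1350 - 20^2)/19 = 950/19 = 50, a_3 = floor((36 + 20)/50) = 1.
  m_4 = 50*1 - 20 = 30, d_4 = (1350 - 30^2)/50 = 450/50 = 9, a_4 = floor((36 + 30)/9) = 7.
  m_5 = 9*7 - 30 = 33, d_5 = (1350 - 33^2)/9 = 261/9 = 29, a_5 = floor((36 + 33)/29) = 2.
  m_6 = 29*2 - 33 = 25, d_6 = (1350 - 25^2)/29 = 725/29 = 25, a_6 = floor((36 + 25)/25) = 2.
  m_7 = 25*2 - 25 = 25, d_7 = (1350 - 25^2)/25 = 725/25 = 29, a_7 = floor((36 + 25)/29) = 2.
  m_8 = 29*2 - 25 = 33, d_8 = (1350 - 33^2)/29 = 261/29 = 9, a_8 = floor((36 + 33)/9) = 7.
  m_9 = 9*7 - 33 = 30, d_9 = (1350 - 30^2)/9 = 450/9 = 50, a_9 = floor((36 + 30)/50) = 1.
  m_10 = 50*1 - 30 = 20, d_10 = (1350 - 20^2)/50 = 950/50 = 19, a_10 = floor((36 + 20)/19) = 2.
  m_11 = 19*2 - 20 = 18, d_11 = (1350 - 18^2)/19 = 1026/19 = 54, a_11 = floor((36 + 18)/54) = 1.
  m_12 = 54*1 - 18 = 36, d_12 = (1350 - 36^2)/54 = 54/54 = 1, a_12 = floor((36 + 36)/1) = 72.
  m_13 = 1*72 - 36 = 36, d_13 = (1350 - 36^2)/1 = 54/1 = 54: (m_13, d_13) = (m_1, d_1) = (36, 54), so from here the quotients repeat a_1, ..., a_12; the period length is 12.
Hence the expansion of sqrt(1350) is a_0 = 36 followed by the repeating block 1, 2, 1, 7, 2, 2, 2, 7, 1, 2, 1, 72 (period 12).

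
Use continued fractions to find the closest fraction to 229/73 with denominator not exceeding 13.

22/7

Expand x = 229/73 as a continued fraction with the Euclidean algorithm:
  229 = 3*73 + 10, so a_0 = 3.
  73 = 7*10 + 3, so a_1 = 7.
  10 = 3*3 + 1, so a_2 = 3.
  3 = 3*1 + 0, so a_3 = 3.
so x = [3; 7, 3, 3].
Convergents (p_i = a_i*p_{i-1} + p_{i-2}, q_i = a_i*q_{i-1} + q_{i-2} with p_{-2}=0, p_{-1}=1, q_{-2}=1, q_{-1}=0), until the denominator exceeds 13:
  i=0: a_0=3, p_0 = 3*1 + 0 = 3, q_0 = 3*0 + 1 = 1.
  i=1: a_1=7, p_1 = 7*3 + 1 = 22, q_1 = 7*1 + 0 = 7.
  i=2: a_2=3, p_2 = 3*22 + 3 = 69, q_2 = 3*7 + 1 = 22.
q_2 = 22 > 13, so the last convergent with denominator <= 13 is p_1/q_1 = 22/7.
The closest fraction with denominator <= 13 is either p_1/q_1 or the intermediate fraction (k*p_1 + p_0)/(k*q_1 + q_0) with the largest k >= 1 whose denominator stays <= 13; these approach x as k grows, and every other convergent or intermediate fraction in range is farther away.
Largest k: floor((13 - q_0)/q_1) = floor((13 - 1)/7) = 1.
That gives (1*22 + 3)/(1*7 + 1) = 25/8.
Compare the errors: |x - 22/7| = |229*7 - 22*73|/(73*7) = 3/511, and |x - 25/8| = |229*8 - 25*73|/(73*8) = 7/584.
Cross-multiplying, 3*584 = 1752 < 3577 = 7*511, so 3/511 is smaller: the convergent 22/7 is closer to x than 25/8.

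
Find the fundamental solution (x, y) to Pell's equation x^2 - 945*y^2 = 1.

(x, y) = (275561, 8964)

First expand sqrt(945) as a continued fraction. With x_i = (sqrt(945) + m_i)/d_i and (m_0, d_0) = (0, 1): a_0 = floor(sqrt(945)) = 30, since 30^2 = 900 <= 945 < 961 = 31^2.
Iterate m_{i+1} = d_i*a_i - m_i, d_{i+1} = (945 - m_{i+1}^2)/d_i, a_{i+1} = floor((a_0 + m_{i+1})/d_{i+1}):
  m_1 = 1*30 - 0 = 30, d_1 = (945 - 30^2)/1 = 45/1 = 45, a_1 = floor((30 + 30)/45) = 1.
  m_2 = 45*1 - 30 = 15, d_2 = (945 - 15^2)/45 = 720/45 = 16, a_2 = floor((30 + 15)/16) = 2.
  m_3 = 16*2 - 15 = 17, d_3 = (945 - 17^2)/16 = 656/16 = 41, a_3 = floor((30 + 17)/41) = 1.
  m_4 = 41*1 - 17 = 24, d_4 = (945 - 24^2)/41 = 369/41 = 9, a_4 = floor((30 + 24)/9) = 6.
  m_5 = 9*6 - 24 = 30, d_5 = (945 - 30^2)/9 = 45/9 = 5, a_5 = floor((30 + 30)/5) = 12.
  m_6 = 5*12 - 30 = 30, d_6 = (945 - 30^2)/5 = 45/5 = 9, a_6 = floor((30 + 30)/9) = 6.
  m_7 = 9*6 - 30 = 24, d_7 = (945 - 24^2)/9 = 369/9 = 41, a_7 = floor((30 + 24)/41) = 1.
  m_8 = 41*1 - 24 = 17, d_8 = (945 - 17^2)/41 = 656/41 = 16, a_8 = floor((30 + 17)/16) = 2.
  m_9 = 16*2 - 17 = 15, d_9 = (945 - 15^2)/16 = 720/16 = 45, a_9 = floor((30 + 15)/45) = 1.
  m_10 = 45*1 - 15 = 30, d_10 = (945 - 30^2)/45 = 45/45 = 1, a_10 = floor((30 + 30)/1) = 60.
  m_11 = 1*60 - 30 = 30, d_11 = (945 - 30^2)/1 = 45/1 = 45: (m_11, d_11) = (m_1, d_1) = (30, 45), so from here the quotients repeat a_1, ..., a_10; the period length is 10.
So sqrt(945) = [30; (1, 2, 1, 6, 12, 6, 1, 2, 1, 60)] with period length k = 10.
k is even, so the fundamental solution of x^2 - 945y^2 = 1 is (p_{k-1}, q_{k-1}) = (p_9, q_9); compute convergents through index 9.
Convergents (p_i = a_i*p_{i-1} + p_{i-2}, q_i = a_i*q_{i-1} + q_{i-2} with p_{-2}=0, p_{-1}=1, q_{-2}=1, q_{-1}=0):
  i=0: a_0=30, p_0 = 30*1 + 0 = 30, q_0 = 30*0 + 1 = 1.
  i=1: a_1=1, p_1 = 1*30 + 1 = 31, q_1 = 1*1 + 0 = 1.
  i=2: a_2=2, p_2 = 2*31 + 30 = 92, q_2 = 2*1 + 1 = 3.
  i=3: a_3=1, p_3 = 1*92 + 31 = 123, q_3 = 1*3 + 1 = 4.
  i=4: a_4=6, p_4 = 6*123 + 92 = 830, q_4 = 6*4 + 3 = 27.
  i=5: a_5=12, p_5 = 12*830 + 123 = 10083, q_5 = 12*27 + 4 = 328.
  i=6: a_6=6, p_6 = 6*10083 + 830 = 61328, q_6 = 6*328 + 27 = 1995.
  i=7: a_7=1, p_7 = 1*61328 + 10083 = 71411, q_7 = 1*1995 + 328 = 2323.
  i=8: a_8=2, p_8 = 2*71411 + 61328 = 204150, q_8 = 2*2323 + 1995 = 6641.
  i=9: a_9=1, p_9 = 1*204150 + 71411 = 275561, q_9 = 1*6641 + 2323 = 8964.
Check: 275561^2 - 945*8964^2 = 75933864721 - 75933864720 = 1, so (x, y) = (275561, 8964) solves the equation, and by the theorem it is the least positive solution.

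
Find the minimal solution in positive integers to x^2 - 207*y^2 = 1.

First expand sqrt(207) as a continued fraction. With x_i = (sqrt(207) + m_i)/d_i and (m_0, d_0) = (0, 1): a_0 = floor(sqrt(207)) = 14, since 14^2 = 196 <= 207 < 225 = 15^2.
Iterate m_{i+1} = d_i*a_i - m_i, d_{i+1} = (207 - m_{i+1}^2)/d_i, a_{i+1} = floor((a_0 + m_{i+1})/d_{i+1}):
  m_1 = 1*14 - 0 = 14, d_1 = (207 - 14^2)/1 = 11/1 = 11, a_1 = floor((14 + 14)/11) = 2.
  m_2 = 11*2 - 14 = 8, d_2 = (207 - 8^2)/11 = 143/11 = 13, a_2 = floor((14 + 8)/13) = 1.
  m_3 = 13*1 - 8 = 5, d_3 = (207 - 5^2)/13 = 182/13 = 14, a_3 = floor((14 + 5)/14) = 1.
  m_4 = 14*1 - 5 = 9, d_4 = (207 - 9^2)/14 = 126/14 = 9, a_4 = floor((14 + 9)/9) = 2.
  m_5 = 9*2 - 9 = 9, d_5 = (207 - 9^2)/9 = 126/9 = 14, a_5 = floor((14 + 9)/14) = 1.
  m_6 = 14*1 - 9 = 5, d_6 = (207 - 5^2)/14 = 182/14 = 13, a_6 = floor((14 + 5)/13) = 1.
  m_7 = 13*1 - 5 = 8, d_7 = (207 - 8^2)/13 = 143/13 = 11, a_7 = floor((14 + 8)/11) = 2.
  m_8 = 11*2 - 8 = 14, d_8 = (207 - 14^2)/11 = 11/11 = 1, a_8 = floor((14 + 14)/1) = 28.
  m_9 = 1*28 - 14 = 14, d_9 = (207 - 14^2)/1 = 11/1 = 11: (m_9, d_9) = (m_1, d_1) = (14, 11), so from here the quotients repeat a_1, ..., a_8; the period length is 8.
So sqrt(207) = [14; (2, 1, 1, 2, 1, 1, 2, 28)] with period length k = 8.
k is even, so the fundamental solution of x^2 - 207y^2 = 1 is (p_{k-1}, q_{k-1}) = (p_7, q_7); compute convergents through index 7.
Convergents (p_i = a_i*p_{i-1} + p_{i-2}, q_i = a_i*q_{i-1} + q_{i-2} with p_{-2}=0, p_{-1}=1, q_{-2}=1, q_{-1}=0):
  i=0: a_0=14, p_0 = 14*1 + 0 = 14, q_0 = 14*0 + 1 = 1.
  i=1: a_1=2, p_1 = 2*14 + 1 = 29, q_1 = 2*1 + 0 = 2.
  i=2: a_2=1, p_2 = 1*29 + 14 = 43, q_2 = 1*2 + 1 = 3.
  i=3: a_3=1, p_3 = 1*43 + 29 = 72, q_3 = 1*3 + 2 = 5.
  i=4: a_4=2, p_4 = 2*72 + 43 = 187, q_4 = 2*5 + 3 = 13.
  i=5: a_5=1, p_5 = 1*187 + 72 = 259, q_5 = 1*13 + 5 = 18.
  i=6: a_6=1, p_6 = 1*259 + 187 = 446, q_6 = 1*18 + 13 = 31.
  i=7: a_7=2, p_7 = 2*446 + 259 = 1151, q_7 = 2*31 + 18 = 80.
Check: 1151^2 - 207*80^2 = 1324801 - 1324800 = 1, so (x, y) = (1151, 80) solves the equation, and by the theorem it is the least positive solution.

(x, y) = (1151, 80)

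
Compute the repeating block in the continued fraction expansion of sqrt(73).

Write x_i = (sqrt(73) + m_i)/d_i with (m_0, d_0) = (0, 1). a_0 = floor(sqrt(73)) = 8, since 8^2 = 64 <= 73 < 81 = 9^2.
Iterate m_{i+1} = d_i*a_i - m_i, d_{i+1} = (73 - m_{i+1}^2)/d_i, a_{i+1} = floor((a_0 + m_{i+1})/d_{i+1}):
  m_1 = 1*8 - 0 = 8, d_1 = (73 - 8^2)/1 = 9/1 = 9, a_1 = floor((8 + 8)/9) = 1.
  m_2 = 9*1 - 8 = 1, d_2 = (73 - 1^2)/9 = 72/9 = 8, a_2 = floor((8 + 1)/8) = 1.
  m_3 = 8*1 - 1 = 7, d_3 = (73 - 7^2)/8 = 24/8 = 3, a_3 = floor((8 + 7)/3) = 5.
  m_4 = 3*5 - 7 = 8, d_4 = (73 - 8^2)/3 = 9/3 = 3, a_4 = floor((8 + 8)/3) = 5.
  m_5 = 3*5 - 8 = 7, d_5 = (73 - 7^2)/3 = 24/3 = 8, a_5 = floor((8 + 7)/8) = 1.
  m_6 = 8*1 - 7 = 1, d_6 = (73 - 1^2)/8 = 72/8 = 9, a_6 = floor((8 + 1)/9) = 1.
  m_7 = 9*1 - 1 = 8, d_7 = (73 - 8^2)/9 = 9/9 = 1, a_7 = floor((8 + 8)/1) = 16.
  m_8 = 1*16 - 8 = 8, d_8 = (73 - 8^2)/1 = 9/1 = 9: (m_8, d_8) = (m_1, d_1) = (8, 9), so from here the quotients repeat a_1, ..., a_7; the period length is 7.
Hence the expansion of sqrt(73) is a_0 = 8 followed by the repeating block 1, 1, 5, 5, 1, 1, 16 (period 7).

[8; (1, 1, 5, 5, 1, 1, 16)]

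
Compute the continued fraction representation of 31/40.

[0; 1, 3, 2, 4]

Run the Euclidean algorithm on 31 and 40; the successive quotients are the partial quotients a_0, a_1, ... (each step inverts the fractional part left over by the previous one):
  31 = 0*40 + 31, so a_0 = 0.
  40 = 1*31 + 9, so a_1 = 1.
  31 = 3*9 + 4, so a_2 = 3.
  9 = 2*4 + 1, so a_3 = 2.
  4 = 4*1 + 0, so a_4 = 4.
The remainder reaches 0 after 5 divisions, so the expansion has 5 partial quotients, read off in order.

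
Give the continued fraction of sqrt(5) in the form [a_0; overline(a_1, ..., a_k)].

[2; overline(4)]

Write x_i = (sqrt(5) + m_i)/d_i with (m_0, d_0) = (0, 1). a_0 = floor(sqrt(5)) = 2, since 2^2 = 4 <= 5 < 9 = 3^2.
Iterate m_{i+1} = d_i*a_i - m_i, d_{i+1} = (5 - m_{i+1}^2)/d_i, a_{i+1} = floor((a_0 + m_{i+1})/d_{i+1}):
  m_1 = 1*2 - 0 = 2, d_1 = (5 - 2^2)/1 = 1/1 = 1, a_1 = floor((2 + 2)/1) = 4.
  m_2 = 1*4 - 2 = 2, d_2 = (5 - 2^2)/1 = 1/1 = 1: (m_2, d_2) = (m_1, d_1) = (2, 1), so from here the quotient a_1 repeats; the period length is 1.
Hence the expansion of sqrt(5) is a_0 = 2 followed by the repeating block 4 (period 1).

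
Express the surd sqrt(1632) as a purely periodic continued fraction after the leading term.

[40; (2, 1, 1, 19, 1, 1, 2, 80)]

Write x_i = (sqrt(1632) + m_i)/d_i with (m_0, d_0) = (0, 1). a_0 = floor(sqrt(1632)) = 40, since 40^2 = 1600 <= 1632 < 1681 = 41^2.
Iterate m_{i+1} = d_i*a_i - m_i, d_{i+1} = (1632 - m_{i+1}^2)/d_i, a_{i+1} = floor((a_0 + m_{i+1})/d_{i+1}):
  m_1 = 1*40 - 0 = 40, d_1 = (1632 - 40^2)/1 = 32/1 = 32, a_1 = floor((40 + 40)/32) = 2.
  m_2 = 32*2 - 40 = 24, d_2 = (1632 - 24^2)/32 = 1056/32 = 33, a_2 = floor((40 + 24)/33) = 1.
  m_3 = 33*1 - 24 = 9, d_3 = (1632 - 9^2)/33 = 1551/33 = 47, a_3 = floor((40 + 9)/47) = 1.
  m_4 = 47*1 - 9 = 38, d_4 = (1632 - 38^2)/47 = 188/47 = 4, a_4 = floor((40 + 38)/4) = 19.
  m_5 = 4*19 - 38 = 38, d_5 = (1632 - 38^2)/4 = 188/4 = 47, a_5 = floor((40 + 38)/47) = 1.
  m_6 = 47*1 - 38 = 9, d_6 = (1632 - 9^2)/47 = 1551/47 = 33, a_6 = floor((40 + 9)/33) = 1.
  m_7 = 33*1 - 9 = 24, d_7 = (1632 - 24^2)/33 = 1056/33 = 32, a_7 = floor((40 + 24)/32) = 2.
  m_8 = 32*2 - 24 = 40, d_8 = (1632 - 40^2)/32 = 32/32 = 1, a_8 = floor((40 + 40)/1) = 80.
  m_9 = 1*80 - 40 = 40, d_9 = (1632 - 40^2)/1 = 32/1 = 32: (m_9, d_9) = (m_1, d_1) = (40, 32), so from here the quotients repeat a_1, ..., a_8; the period length is 8.
Hence the expansion of sqrt(1632) is a_0 = 40 followed by the repeating block 2, 1, 1, 19, 1, 1, 2, 80 (period 8).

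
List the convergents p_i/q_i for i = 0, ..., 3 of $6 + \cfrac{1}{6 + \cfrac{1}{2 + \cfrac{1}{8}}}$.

Using the convergent recurrence p_i = a_i*p_{i-1} + p_{i-2}, q_i = a_i*q_{i-1} + q_{i-2} with p_{-2}=0, p_{-1}=1, q_{-2}=1, q_{-1}=0:
  i=0: a_0=6, p_0 = 6*1 + 0 = 6, q_0 = 6*0 + 1 = 1.
  i=1: a_1=6, p_1 = 6*6 + 1 = 37, q_1 = 6*1 + 0 = 6.
  i=2: a_2=2, p_2 = 2*37 + 6 = 80, q_2 = 2*6 + 1 = 13.
  i=3: a_3=8, p_3 = 8*80 + 37 = 677, q_3 = 8*13 + 6 = 110.

6/1, 37/6, 80/13, 677/110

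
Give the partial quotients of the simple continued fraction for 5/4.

Run the Euclidean algorithm on 5 and 4; the successive quotients are the partial quotients a_0, a_1, ... (each step inverts the fractional part left over by the previous one):
  5 = 1*4 + 1, so a_0 = 1.
  4 = 4*1 + 0, so a_1 = 4.
The remainder reaches 0 after 2 divisions, so the expansion has 2 partial quotients, read off in order.

[1; 4]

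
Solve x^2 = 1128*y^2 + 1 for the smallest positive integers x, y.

First expand sqrt(1128) as a continued fraction. With x_i = (sqrt(1128) + m_i)/d_i and (m_0, d_0) = (0, 1): a_0 = floor(sqrt(1128)) = 33, since 33^2 = 1089 <= 1128 < 1156 = 34^2.
Iterate m_{i+1} = d_i*a_i - m_i, d_{i+1} = (1128 - m_{i+1}^2)/d_i, a_{i+1} = floor((a_0 + m_{i+1})/d_{i+1}):
  m_1 = 1*33 - 0 = 33, d_1 = (1128 - 33^2)/1 = 39/1 = 39, a_1 = floor((33 + 33)/39) = 1.
  m_2 = 39*1 - 33 = 6, d_2 = (1128 - 6^2)/39 = 1092/39 = 28, a_2 = floor((33 + 6)/28) = 1.
  m_3 = 28*1 - 6 = 22, d_3 = (1128 - 22^2)/28 = 644/28 = 23, a_3 = floor((33 + 22)/23) = 2.
  m_4 = 23*2 - 22 = 24, d_4 = (1128 - 24^2)/23 = 552/23 = 24, a_4 = floor((33 + 24)/24) = 2.
  m_5 = 24*2 - 24 = 24, d_5 = (1128 - 24^2)/24 = 552/24 = 23, a_5 = floor((33 + 24)/23) = 2.
  m_6 = 23*2 - 24 = 22, d_6 = (1128 - 22^2)/23 = 644/23 = 28, a_6 = floor((33 + 22)/28) = 1.
  m_7 = 28*1 - 22 = 6, d_7 = (1128 - 6^2)/28 = 1092/28 = 39, a_7 = floor((33 + 6)/39) = 1.
  m_8 = 39*1 - 6 = 33, d_8 = (1128 - 33^2)/39 = 39/39 = 1, a_8 = floor((33 + 33)/1) = 66.
  m_9 = 1*66 - 33 = 33, d_9 = (1128 - 33^2)/1 = 39/1 = 39: (m_9, d_9) = (m_1, d_1) = (33, 39), so from here the quotients repeat a_1, ..., a_8; the period length is 8.
So sqrt(1128) = [33; (1, 1, 2, 2, 2, 1, 1, 66)] with period length k = 8.
k is even, so the fundamental solution of x^2 - 1128y^2 = 1 is (p_{k-1}, q_{k-1}) = (p_7, q_7); compute convergents through index 7.
Convergents (p_i = a_i*p_{i-1} + p_{i-2}, q_i = a_i*q_{i-1} + q_{i-2} with p_{-2}=0, p_{-1}=1, q_{-2}=1, q_{-1}=0):
  i=0: a_0=33, p_0 = 33*1 + 0 = 33, q_0 = 33*0 + 1 = 1.
  i=1: a_1=1, p_1 = 1*33 + 1 = 34, q_1 = 1*1 + 0 = 1.
  i=2: a_2=1, p_2 = 1*34 + 33 = 67, q_2 = 1*1 + 1 = 2.
  i=3: a_3=2, p_3 = 2*67 + 34 = 168, q_3 = 2*2 + 1 = 5.
  i=4: a_4=2, p_4 = 2*168 + 67 = 403, q_4 = 2*5 + 2 = 12.
  i=5: a_5=2, p_5 = 2*403 + 168 = 974, q_5 = 2*12 + 5 = 29.
  i=6: a_6=1, p_6 = 1*974 + 403 = 1377, q_6 = 1*29 + 12 = 41.
  i=7: a_7=1, p_7 = 1*1377 + 974 = 2351, q_7 = 1*41 + 29 = 70.
Check: 2351^2 - 1128*70^2 = 5527201 - 5527200 = 1, so (x, y) = (2351, 70) solves the equation, and by the theorem it is the least positive solution.

(x, y) = (2351, 70)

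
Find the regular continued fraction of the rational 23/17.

[1; 2, 1, 5]

Run the Euclidean algorithm on 23 and 17; the successive quotients are the partial quotients a_0, a_1, ... (each step inverts the fractional part left over by the previous one):
  23 = 1*17 + 6, so a_0 = 1.
  17 = 2*6 + 5, so a_1 = 2.
  6 = 1*5 + 1, so a_2 = 1.
  5 = 5*1 + 0, so a_3 = 5.
The remainder reaches 0 after 4 divisions, so the expansion has 4 partial quotients, read off in order.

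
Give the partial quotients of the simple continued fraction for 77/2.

Run the Euclidean algorithm on 77 and 2; the successive quotients are the partial quotients a_0, a_1, ... (each step inverts the fractional part left over by the previous one):
  77 = 38*2 + 1, so a_0 = 38.
  2 = 2*1 + 0, so a_1 = 2.
The remainder reaches 0 after 2 divisions, so the expansion has 2 partial quotients, read off in order.

[38; 2]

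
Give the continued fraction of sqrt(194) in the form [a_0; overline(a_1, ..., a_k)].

Write x_i = (sqrt(194) + m_i)/d_i with (m_0, d_0) = (0, 1). a_0 = floor(sqrt(194)) = 13, since 13^2 = 169 <= 194 < 196 = 14^2.
Iterate m_{i+1} = d_i*a_i - m_i, d_{i+1} = (194 - m_{i+1}^2)/d_i, a_{i+1} = floor((a_0 + m_{i+1})/d_{i+1}):
  m_1 = 1*13 - 0 = 13, d_1 = (194 - 13^2)/1 = 25/1 = 25, a_1 = floor((13 + 13)/25) = 1.
  m_2 = 25*1 - 13 = 12, d_2 = (194 - 12^2)/25 = 50/25 = 2, a_2 = floor((13 + 12)/2) = 12.
  m_3 = 2*12 - 12 = 12, d_3 = (194 - 12^2)/2 = 50/2 = 25, a_3 = floor((13 + 12)/25) = 1.
  m_4 = 25*1 - 12 = 13, d_4 = (194 - 13^2)/25 = 25/25 = 1, a_4 = floor((13 + 13)/1) = 26.
  m_5 = 1*26 - 13 = 13, d_5 = (194 - 13^2)/1 = 25/1 = 25: (m_5, d_5) = (m_1, d_1) = (13, 25), so from here the quotients repeat a_1, ..., a_4; the period length is 4.
Hence the expansion of sqrt(194) is a_0 = 13 followed by the repeating block 1, 12, 1, 26 (period 4).

[13; overline(1, 12, 1, 26)]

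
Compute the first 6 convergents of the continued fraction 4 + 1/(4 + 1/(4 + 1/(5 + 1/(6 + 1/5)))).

4/1, 17/4, 72/17, 377/89, 2334/551, 12047/2844

Using the convergent recurrence p_i = a_i*p_{i-1} + p_{i-2}, q_i = a_i*q_{i-1} + q_{i-2} with p_{-2}=0, p_{-1}=1, q_{-2}=1, q_{-1}=0:
  i=0: a_0=4, p_0 = 4*1 + 0 = 4, q_0 = 4*0 + 1 = 1.
  i=1: a_1=4, p_1 = 4*4 + 1 = 17, q_1 = 4*1 + 0 = 4.
  i=2: a_2=4, p_2 = 4*17 + 4 = 72, q_2 = 4*4 + 1 = 17.
  i=3: a_3=5, p_3 = 5*72 + 17 = 377, q_3 = 5*17 + 4 = 89.
  i=4: a_4=6, p_4 = 6*377 + 72 = 2334, q_4 = 6*89 + 17 = 551.
  i=5: a_5=5, p_5 = 5*2334 + 377 = 12047, q_5 = 5*551 + 89 = 2844.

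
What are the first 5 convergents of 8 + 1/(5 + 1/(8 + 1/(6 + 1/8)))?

Using the convergent recurrence p_i = a_i*p_{i-1} + p_{i-2}, q_i = a_i*q_{i-1} + q_{i-2} with p_{-2}=0, p_{-1}=1, q_{-2}=1, q_{-1}=0:
  i=0: a_0=8, p_0 = 8*1 + 0 = 8, q_0 = 8*0 + 1 = 1.
  i=1: a_1=5, p_1 = 5*8 + 1 = 41, q_1 = 5*1 + 0 = 5.
  i=2: a_2=8, p_2 = 8*41 + 8 = 336, q_2 = 8*5 + 1 = 41.
  i=3: a_3=6, p_3 = 6*336 + 41 = 2057, q_3 = 6*41 + 5 = 251.
  i=4: a_4=8, p_4 = 8*2057 + 336 = 16792, q_4 = 8*251 + 41 = 2049.

8/1, 41/5, 336/41, 2057/251, 16792/2049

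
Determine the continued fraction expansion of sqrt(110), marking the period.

Write x_i = (sqrt(110) + m_i)/d_i with (m_0, d_0) = (0, 1). a_0 = floor(sqrt(110)) = 10, since 10^2 = 100 <= 110 < 121 = 11^2.
Iterate m_{i+1} = d_i*a_i - m_i, d_{i+1} = (110 - m_{i+1}^2)/d_i, a_{i+1} = floor((a_0 + m_{i+1})/d_{i+1}):
  m_1 = 1*10 - 0 = 10, d_1 = (110 - 10^2)/1 = 10/1 = 10, a_1 = floor((10 + 10)/10) = 2.
  m_2 = 10*2 - 10 = 10, d_2 = (110 - 10^2)/10 = 10/10 = 1, a_2 = floor((10 + 10)/1) = 20.
  m_3 = 1*20 - 10 = 10, d_3 = (110 - 10^2)/1 = 10/1 = 10: (m_3, d_3) = (m_1, d_1) = (10, 10), so from here the quotients repeat a_1, a_2; the period length is 2.
Hence the expansion of sqrt(110) is a_0 = 10 followed by the repeating block 2, 20 (period 2).

[10; (2, 20)]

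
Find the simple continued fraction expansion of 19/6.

Run the Euclidean algorithm on 19 and 6; the successive quotients are the partial quotients a_0, a_1, ... (each step inverts the fractional part left over by the previous one):
  19 = 3*6 + 1, so a_0 = 3.
  6 = 6*1 + 0, so a_1 = 6.
The remainder reaches 0 after 2 divisions, so the expansion has 2 partial quotients, read off in order.

[3; 6]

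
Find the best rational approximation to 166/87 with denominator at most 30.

21/11

Expand x = 166/87 as a continued fraction with the Euclidean algorithm:
  166 = 1*87 + 79, so a_0 = 1.
  87 = 1*79 + 8, so a_1 = 1.
  79 = 9*8 + 7, so a_2 = 9.
  8 = 1*7 + 1, so a_3 = 1.
  7 = 7*1 + 0, so a_4 = 7.
so x = [1; 1, 9, 1, 7].
Convergents (p_i = a_i*p_{i-1} + p_{i-2}, q_i = a_i*q_{i-1} + q_{i-2} with p_{-2}=0, p_{-1}=1, q_{-2}=1, q_{-1}=0), until the denominator exceeds 30:
  i=0: a_0=1, p_0 = 1*1 + 0 = 1, q_0 = 1*0 + 1 = 1.
  i=1: a_1=1, p_1 = 1*1 + 1 = 2, q_1 = 1*1 + 0 = 1.
  i=2: a_2=9, p_2 = 9*2 + 1 = 19, q_2 = 9*1 + 1 = 10.
  i=3: a_3=1, p_3 = 1*19 + 2 = 21, q_3 = 1*10 + 1 = 11.
  i=4: a_4=7, p_4 = 7*21 + 19 = 166, q_4 = 7*11 + 10 = 87.
q_4 = 87 > 30, so the last convergent with denominator <= 30 is p_3/q_3 = 21/11.
The closest fraction with denominator <= 30 is either p_3/q_3 or the intermediate fraction (k*p_3 + p_2)/(k*q_3 + q_2) with the largest k >= 1 whose denominator stays <= 30; these approach x as k grows, and every other convergent or intermediate fraction in range is farther away.
Largest k: floor((30 - q_2)/q_3) = floor((30 - 10)/11) = 1.
That gives (1*21 + 19)/(1*11 + 10) = 40/21.
Compare the errors: |x - 21/11| = |166*11 - 21*87|/(87*11) = 1/957, and |x - 40/21| = |166*21 - 40*87|/(87*21) = 6/1827.
Cross-multiplying, 1*1827 = 1827 < 5742 = 6*957, so 1/957 is smaller: the convergent 21/11 is closer to x than 40/21.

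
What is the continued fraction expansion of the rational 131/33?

[3; 1, 32]

Run the Euclidean algorithm on 131 and 33; the successive quotients are the partial quotients a_0, a_1, ... (each step inverts the fractional part left over by the previous one):
  131 = 3*33 + 32, so a_0 = 3.
  33 = 1*32 + 1, so a_1 = 1.
  32 = 32*1 + 0, so a_2 = 32.
The remainder reaches 0 after 3 divisions, so the expansion has 3 partial quotients, read off in order.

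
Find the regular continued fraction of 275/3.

Run the Euclidean algorithm on 275 and 3; the successive quotients are the partial quotients a_0, a_1, ... (each step inverts the fractional part left over by the previous one):
  275 = 91*3 + 2, so a_0 = 91.
  3 = 1*2 + 1, so a_1 = 1.
  2 = 2*1 + 0, so a_2 = 2.
The remainder reaches 0 after 3 divisions, so the expansion has 3 partial quotients, read off in order.

[91; 1, 2]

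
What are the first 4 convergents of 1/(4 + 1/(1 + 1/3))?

0/1, 1/4, 1/5, 4/19

Using the convergent recurrence p_i = a_i*p_{i-1} + p_{i-2}, q_i = a_i*q_{i-1} + q_{i-2} with p_{-2}=0, p_{-1}=1, q_{-2}=1, q_{-1}=0:
  i=0: a_0=0, p_0 = 0*1 + 0 = 0, q_0 = 0*0 + 1 = 1.
  i=1: a_1=4, p_1 = 4*0 + 1 = 1, q_1 = 4*1 + 0 = 4.
  i=2: a_2=1, p_2 = 1*1 + 0 = 1, q_2 = 1*4 + 1 = 5.
  i=3: a_3=3, p_3 = 3*1 + 1 = 4, q_3 = 3*5 + 4 = 19.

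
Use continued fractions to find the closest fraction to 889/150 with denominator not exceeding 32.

160/27

Expand x = 889/150 as a continued fraction with the Euclidean algorithm:
  889 = 5*150 + 139, so a_0 = 5.
  150 = 1*139 + 11, so a_1 = 1.
  139 = 12*11 + 7, so a_2 = 12.
  11 = 1*7 + 4, so a_3 = 1.
  7 = 1*4 + 3, so a_4 = 1.
  4 = 1*3 + 1, so a_5 = 1.
  3 = 3*1 + 0, so a_6 = 3.
so x = [5; 1, 12, 1, 1, 1, 3].
Convergents (p_i = a_i*p_{i-1} + p_{i-2}, q_i = a_i*q_{i-1} + q_{i-2} with p_{-2}=0, p_{-1}=1, q_{-2}=1, q_{-1}=0), until the denominator exceeds 32:
  i=0: a_0=5, p_0 = 5*1 + 0 = 5, q_0 = 5*0 + 1 = 1.
  i=1: a_1=1, p_1 = 1*5 + 1 = 6, q_1 = 1*1 + 0 = 1.
  i=2: a_2=12, p_2 = 12*6 + 5 = 77, q_2 = 12*1 + 1 = 13.
  i=3: a_3=1, p_3 = 1*77 + 6 = 83, q_3 = 1*13 + 1 = 14.
  i=4: a_4=1, p_4 = 1*83 + 77 = 160, q_4 = 1*14 + 13 = 27.
  i=5: a_5=1, p_5 = 1*160 + 83 = 243, q_5 = 1*27 + 14 = 41.
q_5 = 41 > 32, so the last convergent with denominator <= 32 is p_4/q_4 = 160/27.
The closest fraction with denominator <= 32 is either p_4/q_4 or the intermediate fraction (k*p_4 + p_3)/(k*q_4 + q_3) with the largest k >= 1 whose denominator stays <= 32; these approach x as k grows, and every other convergent or intermediate fraction in range is farther away.
Largest k: floor((32 - q_3)/q_4) = floor((32 - 14)/27) = 0.
Since k = 0, no intermediate fraction beyond p_4/q_4 has denominator <= 32, so the convergent 160/27 is the closest (its error is |889*27 - 160*150|/(150*27) = 3/4050).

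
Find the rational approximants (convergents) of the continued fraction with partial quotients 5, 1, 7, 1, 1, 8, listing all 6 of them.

5/1, 6/1, 47/8, 53/9, 100/17, 853/145

Using the convergent recurrence p_i = a_i*p_{i-1} + p_{i-2}, q_i = a_i*q_{i-1} + q_{i-2} with p_{-2}=0, p_{-1}=1, q_{-2}=1, q_{-1}=0:
  i=0: a_0=5, p_0 = 5*1 + 0 = 5, q_0 = 5*0 + 1 = 1.
  i=1: a_1=1, p_1 = 1*5 + 1 = 6, q_1 = 1*1 + 0 = 1.
  i=2: a_2=7, p_2 = 7*6 + 5 = 47, q_2 = 7*1 + 1 = 8.
  i=3: a_3=1, p_3 = 1*47 + 6 = 53, q_3 = 1*8 + 1 = 9.
  i=4: a_4=1, p_4 = 1*53 + 47 = 100, q_4 = 1*9 + 8 = 17.
  i=5: a_5=8, p_5 = 8*100 + 53 = 853, q_5 = 8*17 + 9 = 145.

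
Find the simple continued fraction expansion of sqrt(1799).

[42; (2, 2, 2, 2, 1, 41, 1, 2, 2, 2, 2, 84)]

Write x_i = (sqrt(1799) + m_i)/d_i with (m_0, d_0) = (0, 1). a_0 = floor(sqrt(1799)) = 42, since 42^2 = 1764 <= 1799 < 1849 = 43^2.
Iterate m_{i+1} = d_i*a_i - m_i, d_{i+1} = (1799 - m_{i+1}^2)/d_i, a_{i+1} = floor((a_0 + m_{i+1})/d_{i+1}):
  m_1 = 1*42 - 0 = 42, d_1 = (1799 - 42^2)/1 = 35/1 = 35, a_1 = floor((42 + 42)/35) = 2.
  m_2 = 35*2 - 42 = 28, d_2 = (1799 - 28^2)/35 = 1015/35 = 29, a_2 = floor((42 + 28)/29) = 2.
  m_3 = 29*2 - 28 = 30, d_3 = (1799 - 30^2)/29 = 899/29 = 31, a_3 = floor((42 + 30)/31) = 2.
  m_4 = 31*2 - 30 = 32, d_4 = (1799 - 32^2)/31 = 775/31 = 25, a_4 = floor((42 + 32)/25) = 2.
  m_5 = 25*2 - 32 = 18, d_5 = (1799 - 18^2)/25 = 1475/25 = 59, a_5 = floor((42 + 18)/59) = 1.
  m_6 = 59*1 - 18 = 41, d_6 = (1799 - 41^2)/59 = 118/59 = 2, a_6 = floor((42 + 41)/2) = 41.
  m_7 = 2*41 - 41 = 41, d_7 = (1799 - 41^2)/2 = 118/2 = 59, a_7 = floor((42 + 41)/59) = 1.
  m_8 = 59*1 - 41 = 18, d_8 = (1799 - 18^2)/59 = 1475/59 = 25, a_8 = floor((42 + 18)/25) = 2.
  m_9 = 25*2 - 18 = 32, d_9 = (1799 - 32^2)/25 = 775/25 = 31, a_9 = floor((42 + 32)/31) = 2.
  m_10 = 31*2 - 32 = 30, d_10 = (1799 - 30^2)/31 = 899/31 = 29, a_10 = floor((42 + 30)/29) = 2.
  m_11 = 29*2 - 30 = 28, d_11 = (1799 - 28^2)/29 = 1015/29 = 35, a_11 = floor((42 + 28)/35) = 2.
  m_12 = 35*2 - 28 = 42, d_12 = (1799 - 42^2)/35 = 35/35 = 1, a_12 = floor((42 + 42)/1) = 84.
  m_13 = 1*84 - 42 = 42, d_13 = (1799 - 42^2)/1 = 35/1 = 35: (m_13, d_13) = (m_1, d_1) = (42, 35), so from here the quotients repeat a_1, ..., a_12; the period length is 12.
Hence the expansion of sqrt(1799) is a_0 = 42 followed by the repeating block 2, 2, 2, 2, 1, 41, 1, 2, 2, 2, 2, 84 (period 12).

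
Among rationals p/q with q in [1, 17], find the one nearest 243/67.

Expand x = 243/67 as a continued fraction with the Euclidean algorithm:
  243 = 3*67 + 42, so a_0 = 3.
  67 = 1*42 + 25, so a_1 = 1.
  42 = 1*25 + 17, so a_2 = 1.
  25 = 1*17 + 8, so a_3 = 1.
  17 = 2*8 + 1, so a_4 = 2.
  8 = 8*1 + 0, so a_5 = 8.
so x = [3; 1, 1, 1, 2, 8].
Convergents (p_i = a_i*p_{i-1} + p_{i-2}, q_i = a_i*q_{i-1} + q_{i-2} with p_{-2}=0, p_{-1}=1, q_{-2}=1, q_{-1}=0), until the denominator exceeds 17:
  i=0: a_0=3, p_0 = 3*1 + 0 = 3, q_0 = 3*0 + 1 = 1.
  i=1: a_1=1, p_1 = 1*3 + 1 = 4, q_1 = 1*1 + 0 = 1.
  i=2: a_2=1, p_2 = 1*4 + 3 = 7, q_2 = 1*1 + 1 = 2.
  i=3: a_3=1, p_3 = 1*7 + 4 = 11, q_3 = 1*2 + 1 = 3.
  i=4: a_4=2, p_4 = 2*11 + 7 = 29, q_4 = 2*3 + 2 = 8.
  i=5: a_5=8, p_5 = 8*29 + 11 = 243, q_5 = 8*8 + 3 = 67.
q_5 = 67 > 17, so the last convergent with denominator <= 17 is p_4/q_4 = 29/8.
The closest fraction with denominator <= 17 is either p_4/q_4 or the intermediate fraction (k*p_4 + p_3)/(k*q_4 + q_3) with the largest k >= 1 whose denominator stays <= 17; these approach x as k grows, and every other convergent or intermediate fraction in range is farther away.
Largest k: floor((17 - q_3)/q_4) = floor((17 - 3)/8) = 1.
That gives (1*29 + 11)/(1*8 + 3) = 40/11.
Compare the errors: |x - 29/8| = |243*8 - 29*67|/(67*8) = 1/536, and |x - 40/11| = |243*11 - 40*67|/(67*11) = 7/737.
Cross-multiplying, 1*737 = 737 < 3752 = 7*536, so 1/536 is smaller: the convergent 29/8 is closer to x than 40/11.

29/8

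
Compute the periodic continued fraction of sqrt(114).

Write x_i = (sqrt(114) + m_i)/d_i with (m_0, d_0) = (0, 1). a_0 = floor(sqrt(114)) = 10, since 10^2 = 100 <= 114 < 121 = 11^2.
Iterate m_{i+1} = d_i*a_i - m_i, d_{i+1} = (114 - m_{i+1}^2)/d_i, a_{i+1} = floor((a_0 + m_{i+1})/d_{i+1}):
  m_1 = 1*10 - 0 = 10, d_1 = (114 - 10^2)/1 = 14/1 = 14, a_1 = floor((10 + 10)/14) = 1.
  m_2 = 14*1 - 10 = 4, d_2 = (114 - 4^2)/14 = 98/14 = 7, a_2 = floor((10 + 4)/7) = 2.
  m_3 = 7*2 - 4 = 10, d_3 = (114 - 10^2)/7 = 14/7 = 2, a_3 = floor((10 + 10)/2) = 10.
  m_4 = 2*10 - 10 = 10, d_4 = (114 - 10^2)/2 = 14/2 = 7, a_4 = floor((10 + 10)/7) = 2.
  m_5 = 7*2 - 10 = 4, d_5 = (114 - 4^2)/7 = 98/7 = 14, a_5 = floor((10 + 4)/14) = 1.
  m_6 = 14*1 - 4 = 10, d_6 = (114 - 10^2)/14 = 14/14 = 1, a_6 = floor((10 + 10)/1) = 20.
  m_7 = 1*20 - 10 = 10, d_7 = (114 - 10^2)/1 = 14/1 = 14: (m_7, d_7) = (m_1, d_1) = (10, 14), so from here the quotients repeat a_1, ..., a_6; the period length is 6.
Hence the expansion of sqrt(114) is a_0 = 10 followed by the repeating block 1, 2, 10, 2, 1, 20 (period 6).

[10; (1, 2, 10, 2, 1, 20)]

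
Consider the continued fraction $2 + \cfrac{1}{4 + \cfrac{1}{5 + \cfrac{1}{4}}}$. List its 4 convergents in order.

Using the convergent recurrence p_i = a_i*p_{i-1} + p_{i-2}, q_i = a_i*q_{i-1} + q_{i-2} with p_{-2}=0, p_{-1}=1, q_{-2}=1, q_{-1}=0:
  i=0: a_0=2, p_0 = 2*1 + 0 = 2, q_0 = 2*0 + 1 = 1.
  i=1: a_1=4, p_1 = 4*2 + 1 = 9, q_1 = 4*1 + 0 = 4.
  i=2: a_2=5, p_2 = 5*9 + 2 = 47, q_2 = 5*4 + 1 = 21.
  i=3: a_3=4, p_3 = 4*47 + 9 = 197, q_3 = 4*21 + 4 = 88.

2/1, 9/4, 47/21, 197/88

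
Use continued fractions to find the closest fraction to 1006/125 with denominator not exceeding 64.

169/21

Expand x = 1006/125 as a continued fraction with the Euclidean algorithm:
  1006 = 8*125 + 6, so a_0 = 8.
  125 = 20*6 + 5, so a_1 = 20.
  6 = 1*5 + 1, so a_2 = 1.
  5 = 5*1 + 0, so a_3 = 5.
so x = [8; 20, 1, 5].
Convergents (p_i = a_i*p_{i-1} + p_{i-2}, q_i = a_i*q_{i-1} + q_{i-2} with p_{-2}=0, p_{-1}=1, q_{-2}=1, q_{-1}=0), until the denominator exceeds 64:
  i=0: a_0=8, p_0 = 8*1 + 0 = 8, q_0 = 8*0 + 1 = 1.
  i=1: a_1=20, p_1 = 20*8 + 1 = 161, q_1 = 20*1 + 0 = 20.
  i=2: a_2=1, p_2 = 1*161 + 8 = 169, q_2 = 1*20 + 1 = 21.
  i=3: a_3=5, p_3 = 5*169 + 161 = 1006, q_3 = 5*21 + 20 = 125.
q_3 = 125 > 64, so the last convergent with denominator <= 64 is p_2/q_2 = 169/21.
The closest fraction with denominator <= 64 is either p_2/q_2 or the intermediate fraction (k*p_2 + p_1)/(k*q_2 + q_1) with the largest k >= 1 whose denominator stays <= 64; these approach x as k grows, and every other convergent or intermediate fraction in range is farther away.
Largest k: floor((64 - q_1)/q_2) = floor((64 - 20)/21) = 2.
That gives (2*169 + 161)/(2*21 + 20) = 499/62.
Compare the errors: |x - 169/21| = |1006*21 - 169*125|/(125*21) = 1/2625, and |x - 499/62| = |1006*62 - 499*125|/(125*62) = 3/7750.
Cross-multiplying, 1*7750 = 7750 < 7875 = 3*2625, so 1/2625 is smaller: the convergent 169/21 is closer to x than 499/62.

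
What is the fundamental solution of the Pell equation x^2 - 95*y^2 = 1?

(x, y) = (39, 4)

First expand sqrt(95) as a continued fraction. With x_i = (sqrt(95) + m_i)/d_i and (m_0, d_0) = (0, 1): a_0 = floor(sqrt(95)) = 9, since 9^2 = 81 <= 95 < 100 = 10^2.
Iterate m_{i+1} = d_i*a_i - m_i, d_{i+1} = (95 - m_{i+1}^2)/d_i, a_{i+1} = floor((a_0 + m_{i+1})/d_{i+1}):
  m_1 = 1*9 - 0 = 9, d_1 = (95 - 9^2)/1 = 14/1 = 14, a_1 = floor((9 + 9)/14) = 1.
  m_2 = 14*1 - 9 = 5, d_2 = (95 - 5^2)/14 = 70/14 = 5, a_2 = floor((9 + 5)/5) = 2.
  m_3 = 5*2 - 5 = 5, d_3 = (95 - 5^2)/5 = 70/5 = 14, a_3 = floor((9 + 5)/14) = 1.
  m_4 = 14*1 - 5 = 9, d_4 = (95 - 9^2)/14 = 14/14 = 1, a_4 = floor((9 + 9)/1) = 18.
  m_5 = 1*18 - 9 = 9, d_5 = (95 - 9^2)/1 = 14/1 = 14: (m_5, d_5) = (m_1, d_1) = (9, 14), so from here the quotients repeat a_1, ..., a_4; the period length is 4.
So sqrt(95) = [9; (1, 2, 1, 18)] with period length k = 4.
k is even, so the fundamental solution of x^2 - 95y^2 = 1 is (p_{k-1}, q_{k-1}) = (p_3, q_3); compute convergents through index 3.
Convergents (p_i = a_i*p_{i-1} + p_{i-2}, q_i = a_i*q_{i-1} + q_{i-2} with p_{-2}=0, p_{-1}=1, q_{-2}=1, q_{-1}=0):
  i=0: a_0=9, p_0 = 9*1 + 0 = 9, q_0 = 9*0 + 1 = 1.
  i=1: a_1=1, p_1 = 1*9 + 1 = 10, q_1 = 1*1 + 0 = 1.
  i=2: a_2=2, p_2 = 2*10 + 9 = 29, q_2 = 2*1 + 1 = 3.
  i=3: a_3=1, p_3 = 1*29 + 10 = 39, q_3 = 1*3 + 1 = 4.
Check: 39^2 - 95*4^2 = 1521 - 1520 = 1, so (x, y) = (39, 4) solves the equation, and by the theorem it is the least positive solution.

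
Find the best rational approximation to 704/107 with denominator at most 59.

Expand x = 704/107 as a continued fraction with the Euclidean algorithm:
  704 = 6*107 + 62, so a_0 = 6.
  107 = 1*62 + 45, so a_1 = 1.
  62 = 1*45 + 17, so a_2 = 1.
  45 = 2*17 + 11, so a_3 = 2.
  17 = 1*11 + 6, so a_4 = 1.
  11 = 1*6 + 5, so a_5 = 1.
  6 = 1*5 + 1, so a_6 = 1.
  5 = 5*1 + 0, so a_7 = 5.
so x = [6; 1, 1, 2, 1, 1, 1, 5].
Convergents (p_i = a_i*p_{i-1} + p_{i-2}, q_i = a_i*q_{i-1} + q_{i-2} with p_{-2}=0, p_{-1}=1, q_{-2}=1, q_{-1}=0), until the denominator exceeds 59:
  i=0: a_0=6, p_0 = 6*1 + 0 = 6, q_0 = 6*0 + 1 = 1.
  i=1: a_1=1, p_1 = 1*6 + 1 = 7, q_1 = 1*1 + 0 = 1.
  i=2: a_2=1, p_2 = 1*7 + 6 = 13, q_2 = 1*1 + 1 = 2.
  i=3: a_3=2, p_3 = 2*13 + 7 = 33, q_3 = 2*2 + 1 = 5.
  i=4: a_4=1, p_4 = 1*33 + 13 = 46, q_4 = 1*5 + 2 = 7.
  i=5: a_5=1, p_5 = 1*46 + 33 = 79, q_5 = 1*7 + 5 = 12.
  i=6: a_6=1, p_6 = 1*79 + 46 = 125, q_6 = 1*12 + 7 = 19.
  i=7: a_7=5, p_7 = 5*125 + 79 = 704, q_7 = 5*19 + 12 = 107.
q_7 = 107 > 59, so the last convergent with denominator <= 59 is p_6/q_6 = 125/19.
The closest fraction with denominator <= 59 is either p_6/q_6 or the intermediate fraction (k*p_6 + p_5)/(k*q_6 + q_5) with the largest k >= 1 whose denominator stays <= 59; these approach x as k grows, and every other convergent or intermediate fraction in range is farther away.
Largest k: floor((59 - q_5)/q_6) = floor((59 - 12)/19) = 2.
That gives (2*125 + 79)/(2*19 + 12) = 329/50.
Compare the errors: |x - 125/19| = |704*19 - 125*107|/(107*19) = 1/2033, and |x - 329/50| = |704*50 - 329*107|/(107*50) = 3/5350.
Cross-multiplying, 1*5350 = 5350 < 6099 = 3*2033, so 1/2033 is smaller: the convergent 125/19 is closer to x than 329/50.

125/19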